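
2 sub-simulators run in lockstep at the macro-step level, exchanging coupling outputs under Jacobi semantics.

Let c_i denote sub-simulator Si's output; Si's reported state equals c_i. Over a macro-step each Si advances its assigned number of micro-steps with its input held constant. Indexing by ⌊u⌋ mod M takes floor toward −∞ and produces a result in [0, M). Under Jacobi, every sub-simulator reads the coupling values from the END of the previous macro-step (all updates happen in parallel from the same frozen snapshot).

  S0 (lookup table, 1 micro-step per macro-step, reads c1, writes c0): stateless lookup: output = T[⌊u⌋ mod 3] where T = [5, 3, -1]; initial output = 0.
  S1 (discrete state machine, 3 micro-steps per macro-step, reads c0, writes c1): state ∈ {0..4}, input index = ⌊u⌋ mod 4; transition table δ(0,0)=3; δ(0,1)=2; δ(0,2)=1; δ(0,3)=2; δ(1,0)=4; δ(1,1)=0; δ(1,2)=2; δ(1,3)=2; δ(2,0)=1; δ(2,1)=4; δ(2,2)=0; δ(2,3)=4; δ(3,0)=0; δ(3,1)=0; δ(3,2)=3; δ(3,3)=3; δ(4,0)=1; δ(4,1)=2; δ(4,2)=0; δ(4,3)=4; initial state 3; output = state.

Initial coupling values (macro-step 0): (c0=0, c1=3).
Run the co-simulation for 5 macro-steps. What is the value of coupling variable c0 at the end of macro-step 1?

macro 1: S0 reads c1=3 → after 1×micro: 5; S1 reads c0=0 → after 3×micro: 0 ⇒ (c0=5, c1=0)
macro 2: S0 reads c1=0 → after 1×micro: 5; S1 reads c0=5 → after 3×micro: 2 ⇒ (c0=5, c1=2)
macro 3: S0 reads c1=2 → after 1×micro: -1; S1 reads c0=5 → after 3×micro: 4 ⇒ (c0=-1, c1=4)
macro 4: S0 reads c1=4 → after 1×micro: 3; S1 reads c0=-1 → after 3×micro: 4 ⇒ (c0=3, c1=4)
macro 5: S0 reads c1=4 → after 1×micro: 3; S1 reads c0=3 → after 3×micro: 4 ⇒ (c0=3, c1=4)

c0 at macro-step 1 = 5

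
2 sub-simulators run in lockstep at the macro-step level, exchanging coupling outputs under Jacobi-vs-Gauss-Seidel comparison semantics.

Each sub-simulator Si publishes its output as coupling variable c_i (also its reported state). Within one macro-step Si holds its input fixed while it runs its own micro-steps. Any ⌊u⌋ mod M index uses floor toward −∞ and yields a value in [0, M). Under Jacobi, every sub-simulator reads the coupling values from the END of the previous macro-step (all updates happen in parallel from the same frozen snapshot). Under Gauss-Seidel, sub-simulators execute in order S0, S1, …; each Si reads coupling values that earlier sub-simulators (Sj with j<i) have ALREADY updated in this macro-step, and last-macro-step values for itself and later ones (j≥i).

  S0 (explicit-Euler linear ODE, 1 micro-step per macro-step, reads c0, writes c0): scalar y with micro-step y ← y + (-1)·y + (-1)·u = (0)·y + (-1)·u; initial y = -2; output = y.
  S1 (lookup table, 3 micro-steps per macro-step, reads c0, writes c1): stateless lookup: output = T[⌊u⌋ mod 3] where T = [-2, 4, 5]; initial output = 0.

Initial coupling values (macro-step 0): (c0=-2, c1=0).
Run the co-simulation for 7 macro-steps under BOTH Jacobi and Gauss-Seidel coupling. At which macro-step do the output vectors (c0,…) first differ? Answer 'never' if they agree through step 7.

first divergence at macro-step: 1

[Jacobi] macro 1: S0 reads c0=-2 → after 1×micro: 2; S1 reads c0=-2 → after 3×micro: 4 ⇒ (c0=2, c1=4)
[Jacobi] macro 2: S0 reads c0=2 → after 1×micro: -2; S1 reads c0=2 → after 3×micro: 5 ⇒ (c0=-2, c1=5)
[Jacobi] macro 3: S0 reads c0=-2 → after 1×micro: 2; S1 reads c0=-2 → after 3×micro: 4 ⇒ (c0=2, c1=4)
[Jacobi] macro 4: S0 reads c0=2 → after 1×micro: -2; S1 reads c0=2 → after 3×micro: 5 ⇒ (c0=-2, c1=5)
[Jacobi] macro 5: S0 reads c0=-2 → after 1×micro: 2; S1 reads c0=-2 → after 3×micro: 4 ⇒ (c0=2, c1=4)
[Jacobi] macro 6: S0 reads c0=2 → after 1×micro: -2; S1 reads c0=2 → after 3×micro: 5 ⇒ (c0=-2, c1=5)
[Jacobi] macro 7: S0 reads c0=-2 → after 1×micro: 2; S1 reads c0=-2 → after 3×micro: 4 ⇒ (c0=2, c1=4)
[Gauss-Seidel] macro 1: S0 reads c0=-2 → after 1×micro: 2; S1 reads c0=2 → after 3×micro: 5 ⇒ (c0=2, c1=5)
[Gauss-Seidel] macro 2: S0 reads c0=2 → after 1×micro: -2; S1 reads c0=-2 → after 3×micro: 4 ⇒ (c0=-2, c1=4)
[Gauss-Seidel] macro 3: S0 reads c0=-2 → after 1×micro: 2; S1 reads c0=2 → after 3×micro: 5 ⇒ (c0=2, c1=5)
[Gauss-Seidel] macro 4: S0 reads c0=2 → after 1×micro: -2; S1 reads c0=-2 → after 3×micro: 4 ⇒ (c0=-2, c1=4)
[Gauss-Seidel] macro 5: S0 reads c0=-2 → after 1×micro: 2; S1 reads c0=2 → after 3×micro: 5 ⇒ (c0=2, c1=5)
[Gauss-Seidel] macro 6: S0 reads c0=2 → after 1×micro: -2; S1 reads c0=-2 → after 3×micro: 4 ⇒ (c0=-2, c1=4)
[Gauss-Seidel] macro 7: S0 reads c0=-2 → after 1×micro: 2; S1 reads c0=2 → after 3×micro: 5 ⇒ (c0=2, c1=5)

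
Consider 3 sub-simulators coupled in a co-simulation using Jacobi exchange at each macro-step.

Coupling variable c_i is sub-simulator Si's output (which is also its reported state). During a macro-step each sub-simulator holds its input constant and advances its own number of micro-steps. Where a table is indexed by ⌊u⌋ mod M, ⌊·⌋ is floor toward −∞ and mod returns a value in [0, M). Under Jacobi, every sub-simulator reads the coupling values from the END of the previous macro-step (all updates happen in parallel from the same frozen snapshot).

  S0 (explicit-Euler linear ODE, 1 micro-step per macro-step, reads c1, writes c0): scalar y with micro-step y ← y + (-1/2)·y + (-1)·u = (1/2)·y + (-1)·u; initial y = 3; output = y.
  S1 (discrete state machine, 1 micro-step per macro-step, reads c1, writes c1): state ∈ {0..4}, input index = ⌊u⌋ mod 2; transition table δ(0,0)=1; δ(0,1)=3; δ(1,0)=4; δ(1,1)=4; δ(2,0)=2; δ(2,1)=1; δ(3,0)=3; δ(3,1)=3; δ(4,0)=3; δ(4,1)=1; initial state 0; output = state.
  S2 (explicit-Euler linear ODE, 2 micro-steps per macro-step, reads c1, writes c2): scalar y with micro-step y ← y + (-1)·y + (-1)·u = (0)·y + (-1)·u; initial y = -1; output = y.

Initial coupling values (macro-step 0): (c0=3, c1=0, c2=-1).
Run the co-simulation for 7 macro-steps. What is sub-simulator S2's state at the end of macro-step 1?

S2 state at macro-step 1 = 0

macro 1: S0 reads c1=0 → after 1×micro: 3/2; S1 reads c1=0 → after 1×micro: 1; S2 reads c1=0 → after 2×micro: 0 ⇒ (c0=3/2, c1=1, c2=0)
macro 2: S0 reads c1=1 → after 1×micro: -1/4; S1 reads c1=1 → after 1×micro: 4; S2 reads c1=1 → after 2×micro: -1 ⇒ (c0=-1/4, c1=4, c2=-1)
macro 3: S0 reads c1=4 → after 1×micro: -33/8; S1 reads c1=4 → after 1×micro: 3; S2 reads c1=4 → after 2×micro: -4 ⇒ (c0=-33/8, c1=3, c2=-4)
macro 4: S0 reads c1=3 → after 1×micro: -81/16; S1 reads c1=3 → after 1×micro: 3; S2 reads c1=3 → after 2×micro: -3 ⇒ (c0=-81/16, c1=3, c2=-3)
macro 5: S0 reads c1=3 → after 1×micro: -177/32; S1 reads c1=3 → after 1×micro: 3; S2 reads c1=3 → after 2×micro: -3 ⇒ (c0=-177/32, c1=3, c2=-3)
macro 6: S0 reads c1=3 → after 1×micro: -369/64; S1 reads c1=3 → after 1×micro: 3; S2 reads c1=3 → after 2×micro: -3 ⇒ (c0=-369/64, c1=3, c2=-3)
macro 7: S0 reads c1=3 → after 1×micro: -753/128; S1 reads c1=3 → after 1×micro: 3; S2 reads c1=3 → after 2×micro: -3 ⇒ (c0=-753/128, c1=3, c2=-3)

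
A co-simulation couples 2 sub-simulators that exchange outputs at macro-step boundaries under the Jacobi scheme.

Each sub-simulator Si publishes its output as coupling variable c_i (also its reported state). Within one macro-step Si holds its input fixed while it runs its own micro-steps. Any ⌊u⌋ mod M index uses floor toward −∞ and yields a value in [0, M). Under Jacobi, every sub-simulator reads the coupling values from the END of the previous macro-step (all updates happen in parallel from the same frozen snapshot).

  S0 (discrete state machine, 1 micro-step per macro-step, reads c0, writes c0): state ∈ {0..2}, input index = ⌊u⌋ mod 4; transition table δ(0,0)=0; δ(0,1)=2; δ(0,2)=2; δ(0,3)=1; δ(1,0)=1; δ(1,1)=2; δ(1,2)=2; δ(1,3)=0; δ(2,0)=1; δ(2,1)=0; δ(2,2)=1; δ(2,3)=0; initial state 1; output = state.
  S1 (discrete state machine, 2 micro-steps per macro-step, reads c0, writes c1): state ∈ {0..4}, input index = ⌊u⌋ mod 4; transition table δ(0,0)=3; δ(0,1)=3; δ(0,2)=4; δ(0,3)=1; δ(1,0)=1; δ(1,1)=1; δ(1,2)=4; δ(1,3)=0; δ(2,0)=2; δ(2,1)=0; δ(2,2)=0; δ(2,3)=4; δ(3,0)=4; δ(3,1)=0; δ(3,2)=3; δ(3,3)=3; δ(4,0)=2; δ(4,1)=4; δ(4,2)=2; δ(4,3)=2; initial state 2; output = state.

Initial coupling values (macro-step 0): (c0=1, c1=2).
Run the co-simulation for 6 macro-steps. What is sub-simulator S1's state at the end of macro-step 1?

S1 state at macro-step 1 = 3

macro 1: S0 reads c0=1 → after 1×micro: 2; S1 reads c0=1 → after 2×micro: 3 ⇒ (c0=2, c1=3)
macro 2: S0 reads c0=2 → after 1×micro: 1; S1 reads c0=2 → after 2×micro: 3 ⇒ (c0=1, c1=3)
macro 3: S0 reads c0=1 → after 1×micro: 2; S1 reads c0=1 → after 2×micro: 3 ⇒ (c0=2, c1=3)
macro 4: S0 reads c0=2 → after 1×micro: 1; S1 reads c0=2 → after 2×micro: 3 ⇒ (c0=1, c1=3)
macro 5: S0 reads c0=1 → after 1×micro: 2; S1 reads c0=1 → after 2×micro: 3 ⇒ (c0=2, c1=3)
macro 6: S0 reads c0=2 → after 1×micro: 1; S1 reads c0=2 → after 2×micro: 3 ⇒ (c0=1, c1=3)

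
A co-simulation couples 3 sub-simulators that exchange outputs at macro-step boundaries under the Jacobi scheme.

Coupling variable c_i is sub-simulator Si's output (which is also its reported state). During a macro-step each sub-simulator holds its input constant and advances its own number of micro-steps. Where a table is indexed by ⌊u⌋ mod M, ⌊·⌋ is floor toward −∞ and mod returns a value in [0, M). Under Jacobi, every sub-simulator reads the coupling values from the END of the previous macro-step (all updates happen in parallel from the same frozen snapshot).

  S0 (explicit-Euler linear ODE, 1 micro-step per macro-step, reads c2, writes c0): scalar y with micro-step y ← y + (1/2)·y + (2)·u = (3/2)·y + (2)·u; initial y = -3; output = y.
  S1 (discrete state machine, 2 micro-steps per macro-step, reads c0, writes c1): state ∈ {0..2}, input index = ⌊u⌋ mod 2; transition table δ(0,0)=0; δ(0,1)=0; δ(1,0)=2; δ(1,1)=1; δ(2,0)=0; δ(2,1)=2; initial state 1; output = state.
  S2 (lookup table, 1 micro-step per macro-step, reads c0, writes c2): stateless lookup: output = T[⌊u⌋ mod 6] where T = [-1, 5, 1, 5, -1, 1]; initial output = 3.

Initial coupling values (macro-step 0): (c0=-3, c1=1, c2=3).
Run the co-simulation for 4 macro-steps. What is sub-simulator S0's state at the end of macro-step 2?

macro 1: S0 reads c2=3 → after 1×micro: 3/2; S1 reads c0=-3 → after 2×micro: 1; S2 reads c0=-3 → after 1×micro: 5 ⇒ (c0=3/2, c1=1, c2=5)
macro 2: S0 reads c2=5 → after 1×micro: 49/4; S1 reads c0=3/2 → after 2×micro: 1; S2 reads c0=3/2 → after 1×micro: 5 ⇒ (c0=49/4, c1=1, c2=5)
macro 3: S0 reads c2=5 → after 1×micro: 227/8; S1 reads c0=49/4 → after 2×micro: 0; S2 reads c0=49/4 → after 1×micro: -1 ⇒ (c0=227/8, c1=0, c2=-1)
macro 4: S0 reads c2=-1 → after 1×micro: 649/16; S1 reads c0=227/8 → after 2×micro: 0; S2 reads c0=227/8 → after 1×micro: -1 ⇒ (c0=649/16, c1=0, c2=-1)

S0 state at macro-step 2 = 49/4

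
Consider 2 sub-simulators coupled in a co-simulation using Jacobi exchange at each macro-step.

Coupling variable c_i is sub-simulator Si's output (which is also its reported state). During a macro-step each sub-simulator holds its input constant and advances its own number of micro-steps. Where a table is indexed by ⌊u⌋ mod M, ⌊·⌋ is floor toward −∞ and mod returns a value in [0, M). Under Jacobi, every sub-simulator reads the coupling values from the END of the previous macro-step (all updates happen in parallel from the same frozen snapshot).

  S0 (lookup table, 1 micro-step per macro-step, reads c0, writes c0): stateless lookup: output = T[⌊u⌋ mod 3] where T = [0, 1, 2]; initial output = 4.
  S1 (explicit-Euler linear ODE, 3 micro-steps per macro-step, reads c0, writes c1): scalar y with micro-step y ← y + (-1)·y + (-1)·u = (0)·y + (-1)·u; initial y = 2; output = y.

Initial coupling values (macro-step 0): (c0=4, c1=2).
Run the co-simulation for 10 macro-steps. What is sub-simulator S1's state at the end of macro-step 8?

macro 1: S0 reads c0=4 → after 1×micro: 1; S1 reads c0=4 → after 3×micro: -4 ⇒ (c0=1, c1=-4)
macro 2: S0 reads c0=1 → after 1×micro: 1; S1 reads c0=1 → after 3×micro: -1 ⇒ (c0=1, c1=-1)
macro 3: S0 reads c0=1 → after 1×micro: 1; S1 reads c0=1 → after 3×micro: -1 ⇒ (c0=1, c1=-1)
macro 4: S0 reads c0=1 → after 1×micro: 1; S1 reads c0=1 → after 3×micro: -1 ⇒ (c0=1, c1=-1)
macro 5: S0 reads c0=1 → after 1×micro: 1; S1 reads c0=1 → after 3×micro: -1 ⇒ (c0=1, c1=-1)
macro 6: S0 reads c0=1 → after 1×micro: 1; S1 reads c0=1 → after 3×micro: -1 ⇒ (c0=1, c1=-1)
macro 7: S0 reads c0=1 → after 1×micro: 1; S1 reads c0=1 → after 3×micro: -1 ⇒ (c0=1, c1=-1)
macro 8: S0 reads c0=1 → after 1×micro: 1; S1 reads c0=1 → after 3×micro: -1 ⇒ (c0=1, c1=-1)
macro 9: S0 reads c0=1 → after 1×micro: 1; S1 reads c0=1 → after 3×micro: -1 ⇒ (c0=1, c1=-1)
macro 10: S0 reads c0=1 → after 1×micro: 1; S1 reads c0=1 → after 3×micro: -1 ⇒ (c0=1, c1=-1)

S1 state at macro-step 8 = -1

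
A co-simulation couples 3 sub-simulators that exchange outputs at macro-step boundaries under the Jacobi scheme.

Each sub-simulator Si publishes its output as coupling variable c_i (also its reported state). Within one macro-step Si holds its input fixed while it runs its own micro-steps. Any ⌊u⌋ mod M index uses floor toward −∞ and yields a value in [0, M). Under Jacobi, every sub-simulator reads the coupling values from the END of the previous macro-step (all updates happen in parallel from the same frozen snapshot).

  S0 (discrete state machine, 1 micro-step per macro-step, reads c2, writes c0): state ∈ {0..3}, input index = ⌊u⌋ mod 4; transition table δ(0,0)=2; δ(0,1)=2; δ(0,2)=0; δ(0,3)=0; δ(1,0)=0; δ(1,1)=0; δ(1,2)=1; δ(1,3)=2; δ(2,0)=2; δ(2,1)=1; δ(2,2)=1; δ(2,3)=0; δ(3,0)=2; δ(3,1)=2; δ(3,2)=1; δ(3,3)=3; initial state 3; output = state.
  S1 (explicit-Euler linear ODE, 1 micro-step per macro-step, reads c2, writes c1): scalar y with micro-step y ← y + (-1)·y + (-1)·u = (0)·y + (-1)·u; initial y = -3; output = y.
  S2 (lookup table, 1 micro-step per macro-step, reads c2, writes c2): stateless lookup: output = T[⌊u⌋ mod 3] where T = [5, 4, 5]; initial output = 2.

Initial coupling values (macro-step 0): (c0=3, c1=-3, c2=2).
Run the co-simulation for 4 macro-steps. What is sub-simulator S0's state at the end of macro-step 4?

S0 state at macro-step 4 = 1

macro 1: S0 reads c2=2 → after 1×micro: 1; S1 reads c2=2 → after 1×micro: -2; S2 reads c2=2 → after 1×micro: 5 ⇒ (c0=1, c1=-2, c2=5)
macro 2: S0 reads c2=5 → after 1×micro: 0; S1 reads c2=5 → after 1×micro: -5; S2 reads c2=5 → after 1×micro: 5 ⇒ (c0=0, c1=-5, c2=5)
macro 3: S0 reads c2=5 → after 1×micro: 2; S1 reads c2=5 → after 1×micro: -5; S2 reads c2=5 → after 1×micro: 5 ⇒ (c0=2, c1=-5, c2=5)
macro 4: S0 reads c2=5 → after 1×micro: 1; S1 reads c2=5 → after 1×micro: -5; S2 reads c2=5 → after 1×micro: 5 ⇒ (c0=1, c1=-5, c2=5)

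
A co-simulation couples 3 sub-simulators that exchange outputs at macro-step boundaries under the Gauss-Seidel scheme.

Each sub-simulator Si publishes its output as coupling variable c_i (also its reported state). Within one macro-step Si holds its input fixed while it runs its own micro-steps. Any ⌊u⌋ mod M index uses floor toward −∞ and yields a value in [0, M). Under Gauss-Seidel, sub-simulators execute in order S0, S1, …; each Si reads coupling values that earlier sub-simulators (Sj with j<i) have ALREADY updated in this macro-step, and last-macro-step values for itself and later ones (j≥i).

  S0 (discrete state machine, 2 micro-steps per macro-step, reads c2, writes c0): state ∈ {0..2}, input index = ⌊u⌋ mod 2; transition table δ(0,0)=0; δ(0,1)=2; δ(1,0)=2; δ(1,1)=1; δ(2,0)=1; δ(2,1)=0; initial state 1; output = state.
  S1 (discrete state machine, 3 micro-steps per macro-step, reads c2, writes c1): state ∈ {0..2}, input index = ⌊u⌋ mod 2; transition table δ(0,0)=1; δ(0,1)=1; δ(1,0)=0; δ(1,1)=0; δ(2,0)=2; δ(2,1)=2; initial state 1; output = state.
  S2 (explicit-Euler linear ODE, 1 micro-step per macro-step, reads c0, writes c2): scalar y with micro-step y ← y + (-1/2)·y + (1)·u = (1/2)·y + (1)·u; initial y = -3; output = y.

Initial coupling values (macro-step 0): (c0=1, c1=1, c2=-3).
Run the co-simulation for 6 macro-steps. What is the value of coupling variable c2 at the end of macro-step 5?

macro 1: S0 reads c2=-3 → after 2×micro: 1; S1 reads c2=-3 → after 3×micro: 0; S2 reads c0=1 → after 1×micro: -1/2 ⇒ (c0=1, c1=0, c2=-1/2)
macro 2: S0 reads c2=-1/2 → after 2×micro: 1; S1 reads c2=-1/2 → after 3×micro: 1; S2 reads c0=1 → after 1×micro: 3/4 ⇒ (c0=1, c1=1, c2=3/4)
macro 3: S0 reads c2=3/4 → after 2×micro: 1; S1 reads c2=3/4 → after 3×micro: 0; S2 reads c0=1 → after 1×micro: 11/8 ⇒ (c0=1, c1=0, c2=11/8)
macro 4: S0 reads c2=11/8 → after 2×micro: 1; S1 reads c2=11/8 → after 3×micro: 1; S2 reads c0=1 → after 1×micro: 27/16 ⇒ (c0=1, c1=1, c2=27/16)
macro 5: S0 reads c2=27/16 → after 2×micro: 1; S1 reads c2=27/16 → after 3×micro: 0; S2 reads c0=1 → after 1×micro: 59/32 ⇒ (c0=1, c1=0, c2=59/32)
macro 6: S0 reads c2=59/32 → after 2×micro: 1; S1 reads c2=59/32 → after 3×micro: 1; S2 reads c0=1 → after 1×micro: 123/64 ⇒ (c0=1, c1=1, c2=123/64)

c2 at macro-step 5 = 59/32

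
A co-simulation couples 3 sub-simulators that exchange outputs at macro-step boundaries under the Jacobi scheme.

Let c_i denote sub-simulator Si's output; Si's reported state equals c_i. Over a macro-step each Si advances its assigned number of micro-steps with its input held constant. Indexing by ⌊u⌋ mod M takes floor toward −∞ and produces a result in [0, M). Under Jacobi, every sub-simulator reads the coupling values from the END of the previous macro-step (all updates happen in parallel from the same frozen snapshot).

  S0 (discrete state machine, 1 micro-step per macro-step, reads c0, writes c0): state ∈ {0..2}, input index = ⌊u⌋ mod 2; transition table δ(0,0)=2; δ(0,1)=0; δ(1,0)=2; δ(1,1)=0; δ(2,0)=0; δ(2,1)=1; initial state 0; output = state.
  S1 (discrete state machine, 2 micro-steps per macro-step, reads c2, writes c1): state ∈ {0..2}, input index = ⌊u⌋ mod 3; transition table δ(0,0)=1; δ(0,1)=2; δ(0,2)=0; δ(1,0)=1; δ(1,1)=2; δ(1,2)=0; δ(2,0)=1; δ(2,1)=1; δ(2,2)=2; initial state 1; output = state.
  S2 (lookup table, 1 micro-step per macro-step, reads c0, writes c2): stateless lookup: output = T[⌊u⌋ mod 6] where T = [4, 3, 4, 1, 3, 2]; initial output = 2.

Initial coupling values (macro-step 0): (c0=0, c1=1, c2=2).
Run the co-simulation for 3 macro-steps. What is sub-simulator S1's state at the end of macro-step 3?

macro 1: S0 reads c0=0 → after 1×micro: 2; S1 reads c2=2 → after 2×micro: 0; S2 reads c0=0 → after 1×micro: 4 ⇒ (c0=2, c1=0, c2=4)
macro 2: S0 reads c0=2 → after 1×micro: 0; S1 reads c2=4 → after 2×micro: 1; S2 reads c0=2 → after 1×micro: 4 ⇒ (c0=0, c1=1, c2=4)
macro 3: S0 reads c0=0 → after 1×micro: 2; S1 reads c2=4 → after 2×micro: 1; S2 reads c0=0 → after 1×micro: 4 ⇒ (c0=2, c1=1, c2=4)

S1 state at macro-step 3 = 1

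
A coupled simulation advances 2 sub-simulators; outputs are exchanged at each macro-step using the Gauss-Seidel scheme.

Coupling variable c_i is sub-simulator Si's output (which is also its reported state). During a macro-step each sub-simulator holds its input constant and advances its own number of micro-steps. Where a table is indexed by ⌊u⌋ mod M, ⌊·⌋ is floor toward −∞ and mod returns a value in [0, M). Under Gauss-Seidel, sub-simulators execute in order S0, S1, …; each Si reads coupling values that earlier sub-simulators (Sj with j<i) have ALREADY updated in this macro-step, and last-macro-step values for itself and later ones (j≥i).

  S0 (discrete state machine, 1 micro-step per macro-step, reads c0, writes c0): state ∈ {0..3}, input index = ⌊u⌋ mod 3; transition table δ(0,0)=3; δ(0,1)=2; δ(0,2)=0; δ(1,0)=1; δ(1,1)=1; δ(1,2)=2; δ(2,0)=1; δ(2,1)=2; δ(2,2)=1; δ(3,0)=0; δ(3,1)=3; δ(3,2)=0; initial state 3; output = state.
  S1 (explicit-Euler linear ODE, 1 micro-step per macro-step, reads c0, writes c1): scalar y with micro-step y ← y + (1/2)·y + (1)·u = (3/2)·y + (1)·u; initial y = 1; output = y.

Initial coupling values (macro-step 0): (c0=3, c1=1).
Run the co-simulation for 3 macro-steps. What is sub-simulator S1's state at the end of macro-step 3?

macro 1: S0 reads c0=3 → after 1×micro: 0; S1 reads c0=0 → after 1×micro: 3/2 ⇒ (c0=0, c1=3/2)
macro 2: S0 reads c0=0 → after 1×micro: 3; S1 reads c0=3 → after 1×micro: 21/4 ⇒ (c0=3, c1=21/4)
macro 3: S0 reads c0=3 → after 1×micro: 0; S1 reads c0=0 → after 1×micro: 63/8 ⇒ (c0=0, c1=63/8)

S1 state at macro-step 3 = 63/8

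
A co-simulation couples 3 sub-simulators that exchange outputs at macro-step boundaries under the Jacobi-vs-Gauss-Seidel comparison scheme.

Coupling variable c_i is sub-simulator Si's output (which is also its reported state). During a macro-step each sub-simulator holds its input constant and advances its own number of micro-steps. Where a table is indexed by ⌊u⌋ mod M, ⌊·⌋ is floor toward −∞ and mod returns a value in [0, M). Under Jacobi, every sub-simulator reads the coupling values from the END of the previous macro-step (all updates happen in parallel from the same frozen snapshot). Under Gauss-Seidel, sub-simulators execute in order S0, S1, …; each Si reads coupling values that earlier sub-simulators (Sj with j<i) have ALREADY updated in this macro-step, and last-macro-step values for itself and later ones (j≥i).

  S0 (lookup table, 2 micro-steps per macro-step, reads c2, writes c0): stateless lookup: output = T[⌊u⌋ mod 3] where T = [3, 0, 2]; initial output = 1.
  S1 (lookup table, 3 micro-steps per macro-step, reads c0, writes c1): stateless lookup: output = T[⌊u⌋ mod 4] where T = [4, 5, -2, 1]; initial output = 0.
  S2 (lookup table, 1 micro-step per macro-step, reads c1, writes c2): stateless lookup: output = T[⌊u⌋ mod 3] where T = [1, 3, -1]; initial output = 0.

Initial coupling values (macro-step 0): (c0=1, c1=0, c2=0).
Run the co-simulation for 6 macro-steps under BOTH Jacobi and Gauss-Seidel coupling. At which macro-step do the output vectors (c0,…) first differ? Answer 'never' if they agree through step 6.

[Jacobi] macro 1: S0 reads c2=0 → after 2×micro: 3; S1 reads c0=1 → after 3×micro: 5; S2 reads c1=0 → after 1×micro: 1 ⇒ (c0=3, c1=5, c2=1)
[Jacobi] macro 2: S0 reads c2=1 → after 2×micro: 0; S1 reads c0=3 → after 3×micro: 1; S2 reads c1=5 → after 1×micro: -1 ⇒ (c0=0, c1=1, c2=-1)
[Jacobi] macro 3: S0 reads c2=-1 → after 2×micro: 2; S1 reads c0=0 → after 3×micro: 4; S2 reads c1=1 → after 1×micro: 3 ⇒ (c0=2, c1=4, c2=3)
[Jacobi] macro 4: S0 reads c2=3 → after 2×micro: 3; S1 reads c0=2 → after 3×micro: -2; S2 reads c1=4 → after 1×micro: 3 ⇒ (c0=3, c1=-2, c2=3)
[Jacobi] macro 5: S0 reads c2=3 → after 2×micro: 3; S1 reads c0=3 → after 3×micro: 1; S2 reads c1=-2 → after 1×micro: 3 ⇒ (c0=3, c1=1, c2=3)
[Jacobi] macro 6: S0 reads c2=3 → after 2×micro: 3; S1 reads c0=3 → after 3×micro: 1; S2 reads c1=1 → after 1×micro: 3 ⇒ (c0=3, c1=1, c2=3)
[Gauss-Seidel] macro 1: S0 reads c2=0 → after 2×micro: 3; S1 reads c0=3 → after 3×micro: 1; S2 reads c1=1 → after 1×micro: 3 ⇒ (c0=3, c1=1, c2=3)
[Gauss-Seidel] macro 2: S0 reads c2=3 → after 2×micro: 3; S1 reads c0=3 → after 3×micro: 1; S2 reads c1=1 → after 1×micro: 3 ⇒ (c0=3, c1=1, c2=3)
[Gauss-Seidel] macro 3: S0 reads c2=3 → after 2×micro: 3; S1 reads c0=3 → after 3×micro: 1; S2 reads c1=1 → after 1×micro: 3 ⇒ (c0=3, c1=1, c2=3)
[Gauss-Seidel] macro 4: S0 reads c2=3 → after 2×micro: 3; S1 reads c0=3 → after 3×micro: 1; S2 reads c1=1 → after 1×micro: 3 ⇒ (c0=3, c1=1, c2=3)
[Gauss-Seidel] macro 5: S0 reads c2=3 → after 2×micro: 3; S1 reads c0=3 → after 3×micro: 1; S2 reads c1=1 → after 1×micro: 3 ⇒ (c0=3, c1=1, c2=3)
[Gauss-Seidel] macro 6: S0 reads c2=3 → after 2×micro: 3; S1 reads c0=3 → after 3×micro: 1; S2 reads c1=1 → after 1×micro: 3 ⇒ (c0=3, c1=1, c2=3)

first divergence at macro-step: 1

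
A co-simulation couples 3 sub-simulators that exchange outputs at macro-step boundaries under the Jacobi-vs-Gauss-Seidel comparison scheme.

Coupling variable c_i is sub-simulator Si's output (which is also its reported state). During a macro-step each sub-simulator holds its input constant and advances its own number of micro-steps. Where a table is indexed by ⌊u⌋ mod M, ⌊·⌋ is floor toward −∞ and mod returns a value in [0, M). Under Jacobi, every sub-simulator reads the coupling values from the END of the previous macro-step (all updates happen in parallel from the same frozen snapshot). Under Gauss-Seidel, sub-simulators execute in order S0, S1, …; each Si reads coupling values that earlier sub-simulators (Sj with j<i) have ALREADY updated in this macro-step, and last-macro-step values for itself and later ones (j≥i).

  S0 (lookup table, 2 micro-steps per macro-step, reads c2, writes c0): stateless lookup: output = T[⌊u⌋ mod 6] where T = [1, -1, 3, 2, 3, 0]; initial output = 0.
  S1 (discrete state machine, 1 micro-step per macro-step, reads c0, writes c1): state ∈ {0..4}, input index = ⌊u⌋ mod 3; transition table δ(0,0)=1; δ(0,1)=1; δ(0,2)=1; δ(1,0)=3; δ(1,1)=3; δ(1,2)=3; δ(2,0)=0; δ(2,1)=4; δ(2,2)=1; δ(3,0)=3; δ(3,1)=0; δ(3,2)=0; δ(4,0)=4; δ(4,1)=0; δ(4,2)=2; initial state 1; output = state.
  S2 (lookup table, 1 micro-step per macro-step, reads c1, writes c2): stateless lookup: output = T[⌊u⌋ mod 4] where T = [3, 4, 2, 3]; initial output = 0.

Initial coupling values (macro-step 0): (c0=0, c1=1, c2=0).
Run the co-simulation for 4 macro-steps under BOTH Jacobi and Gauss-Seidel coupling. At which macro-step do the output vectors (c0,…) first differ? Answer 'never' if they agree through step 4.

first divergence at macro-step: 1

[Jacobi] macro 1: S0 reads c2=0 → after 2×micro: 1; S1 reads c0=0 → after 1×micro: 3; S2 reads c1=1 → after 1×micro: 4 ⇒ (c0=1, c1=3, c2=4)
[Jacobi] macro 2: S0 reads c2=4 → after 2×micro: 3; S1 reads c0=1 → after 1×micro: 0; S2 reads c1=3 → after 1×micro: 3 ⇒ (c0=3, c1=0, c2=3)
[Jacobi] macro 3: S0 reads c2=3 → after 2×micro: 2; S1 reads c0=3 → after 1×micro: 1; S2 reads c1=0 → after 1×micro: 3 ⇒ (c0=2, c1=1, c2=3)
[Jacobi] macro 4: S0 reads c2=3 → after 2×micro: 2; S1 reads c0=2 → after 1×micro: 3; S2 reads c1=1 → after 1×micro: 4 ⇒ (c0=2, c1=3, c2=4)
[Gauss-Seidel] macro 1: S0 reads c2=0 → after 2×micro: 1; S1 reads c0=1 → after 1×micro: 3; S2 reads c1=3 → after 1×micro: 3 ⇒ (c0=1, c1=3, c2=3)
[Gauss-Seidel] macro 2: S0 reads c2=3 → after 2×micro: 2; S1 reads c0=2 → after 1×micro: 0; S2 reads c1=0 → after 1×micro: 3 ⇒ (c0=2, c1=0, c2=3)
[Gauss-Seidel] macro 3: S0 reads c2=3 → after 2×micro: 2; S1 reads c0=2 → after 1×micro: 1; S2 reads c1=1 → after 1×micro: 4 ⇒ (c0=2, c1=1, c2=4)
[Gauss-Seidel] macro 4: S0 reads c2=4 → after 2×micro: 3; S1 reads c0=3 → after 1×micro: 3; S2 reads c1=3 → after 1×micro: 3 ⇒ (c0=3, c1=3, c2=3)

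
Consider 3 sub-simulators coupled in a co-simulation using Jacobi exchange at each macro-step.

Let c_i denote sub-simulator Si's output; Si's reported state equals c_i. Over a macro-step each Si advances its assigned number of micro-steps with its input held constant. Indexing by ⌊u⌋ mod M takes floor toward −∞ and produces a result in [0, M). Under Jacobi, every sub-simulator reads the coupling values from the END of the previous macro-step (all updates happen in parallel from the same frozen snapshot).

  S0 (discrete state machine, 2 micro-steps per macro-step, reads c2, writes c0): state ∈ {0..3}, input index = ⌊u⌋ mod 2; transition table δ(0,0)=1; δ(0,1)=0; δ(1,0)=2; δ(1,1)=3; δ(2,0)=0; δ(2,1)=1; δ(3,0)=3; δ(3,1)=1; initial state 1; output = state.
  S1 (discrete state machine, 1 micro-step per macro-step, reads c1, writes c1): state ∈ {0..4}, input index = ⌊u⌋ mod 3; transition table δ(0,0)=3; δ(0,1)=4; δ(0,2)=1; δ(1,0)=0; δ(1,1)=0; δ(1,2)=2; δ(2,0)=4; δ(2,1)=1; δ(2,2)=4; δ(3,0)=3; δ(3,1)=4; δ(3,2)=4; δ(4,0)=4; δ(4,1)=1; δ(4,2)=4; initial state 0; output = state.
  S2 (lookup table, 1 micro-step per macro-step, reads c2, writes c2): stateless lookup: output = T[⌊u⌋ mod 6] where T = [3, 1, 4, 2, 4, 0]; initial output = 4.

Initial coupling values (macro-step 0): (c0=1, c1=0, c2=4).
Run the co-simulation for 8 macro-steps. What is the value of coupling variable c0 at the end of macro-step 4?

macro 1: S0 reads c2=4 → after 2×micro: 0; S1 reads c1=0 → after 1×micro: 3; S2 reads c2=4 → after 1×micro: 4 ⇒ (c0=0, c1=3, c2=4)
macro 2: S0 reads c2=4 → after 2×micro: 2; S1 reads c1=3 → after 1×micro: 3; S2 reads c2=4 → after 1×micro: 4 ⇒ (c0=2, c1=3, c2=4)
macro 3: S0 reads c2=4 → after 2×micro: 1; S1 reads c1=3 → after 1×micro: 3; S2 reads c2=4 → after 1×micro: 4 ⇒ (c0=1, c1=3, c2=4)
macro 4: S0 reads c2=4 → after 2×micro: 0; S1 reads c1=3 → after 1×micro: 3; S2 reads c2=4 → after 1×micro: 4 ⇒ (c0=0, c1=3, c2=4)
macro 5: S0 reads c2=4 → after 2×micro: 2; S1 reads c1=3 → after 1×micro: 3; S2 reads c2=4 → after 1×micro: 4 ⇒ (c0=2, c1=3, c2=4)
macro 6: S0 reads c2=4 → after 2×micro: 1; S1 reads c1=3 → after 1×micro: 3; S2 reads c2=4 → after 1×micro: 4 ⇒ (c0=1, c1=3, c2=4)
macro 7: S0 reads c2=4 → after 2×micro: 0; S1 reads c1=3 → after 1×micro: 3; S2 reads c2=4 → after 1×micro: 4 ⇒ (c0=0, c1=3, c2=4)
macro 8: S0 reads c2=4 → after 2×micro: 2; S1 reads c1=3 → after 1×micro: 3; S2 reads c2=4 → after 1×micro: 4 ⇒ (c0=2, c1=3, c2=4)

c0 at macro-step 4 = 0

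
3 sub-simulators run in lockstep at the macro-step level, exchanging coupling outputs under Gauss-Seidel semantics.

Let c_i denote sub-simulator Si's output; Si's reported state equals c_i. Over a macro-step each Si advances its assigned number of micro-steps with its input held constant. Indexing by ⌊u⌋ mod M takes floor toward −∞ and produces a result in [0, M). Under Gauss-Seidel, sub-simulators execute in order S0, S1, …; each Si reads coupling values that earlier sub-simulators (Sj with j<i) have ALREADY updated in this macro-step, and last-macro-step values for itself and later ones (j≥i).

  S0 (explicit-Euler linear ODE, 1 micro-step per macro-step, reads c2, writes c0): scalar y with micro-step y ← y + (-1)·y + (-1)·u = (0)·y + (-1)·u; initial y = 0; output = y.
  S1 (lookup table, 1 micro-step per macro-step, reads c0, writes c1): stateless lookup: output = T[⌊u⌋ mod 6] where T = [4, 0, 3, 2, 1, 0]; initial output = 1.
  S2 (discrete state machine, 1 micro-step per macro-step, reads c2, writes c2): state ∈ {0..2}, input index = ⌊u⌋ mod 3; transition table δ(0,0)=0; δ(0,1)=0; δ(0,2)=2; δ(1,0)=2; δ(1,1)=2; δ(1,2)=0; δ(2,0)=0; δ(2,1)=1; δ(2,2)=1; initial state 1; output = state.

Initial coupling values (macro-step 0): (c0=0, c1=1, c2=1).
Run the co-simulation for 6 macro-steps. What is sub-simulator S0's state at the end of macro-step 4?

S0 state at macro-step 4 = -2

macro 1: S0 reads c2=1 → after 1×micro: -1; S1 reads c0=-1 → after 1×micro: 0; S2 reads c2=1 → after 1×micro: 2 ⇒ (c0=-1, c1=0, c2=2)
macro 2: S0 reads c2=2 → after 1×micro: -2; S1 reads c0=-2 → after 1×micro: 1; S2 reads c2=2 → after 1×micro: 1 ⇒ (c0=-2, c1=1, c2=1)
macro 3: S0 reads c2=1 → after 1×micro: -1; S1 reads c0=-1 → after 1×micro: 0; S2 reads c2=1 → after 1×micro: 2 ⇒ (c0=-1, c1=0, c2=2)
macro 4: S0 reads c2=2 → after 1×micro: -2; S1 reads c0=-2 → after 1×micro: 1; S2 reads c2=2 → after 1×micro: 1 ⇒ (c0=-2, c1=1, c2=1)
macro 5: S0 reads c2=1 → after 1×micro: -1; S1 reads c0=-1 → after 1×micro: 0; S2 reads c2=1 → after 1×micro: 2 ⇒ (c0=-1, c1=0, c2=2)
macro 6: S0 reads c2=2 → after 1×micro: -2; S1 reads c0=-2 → after 1×micro: 1; S2 reads c2=2 → after 1×micro: 1 ⇒ (c0=-2, c1=1, c2=1)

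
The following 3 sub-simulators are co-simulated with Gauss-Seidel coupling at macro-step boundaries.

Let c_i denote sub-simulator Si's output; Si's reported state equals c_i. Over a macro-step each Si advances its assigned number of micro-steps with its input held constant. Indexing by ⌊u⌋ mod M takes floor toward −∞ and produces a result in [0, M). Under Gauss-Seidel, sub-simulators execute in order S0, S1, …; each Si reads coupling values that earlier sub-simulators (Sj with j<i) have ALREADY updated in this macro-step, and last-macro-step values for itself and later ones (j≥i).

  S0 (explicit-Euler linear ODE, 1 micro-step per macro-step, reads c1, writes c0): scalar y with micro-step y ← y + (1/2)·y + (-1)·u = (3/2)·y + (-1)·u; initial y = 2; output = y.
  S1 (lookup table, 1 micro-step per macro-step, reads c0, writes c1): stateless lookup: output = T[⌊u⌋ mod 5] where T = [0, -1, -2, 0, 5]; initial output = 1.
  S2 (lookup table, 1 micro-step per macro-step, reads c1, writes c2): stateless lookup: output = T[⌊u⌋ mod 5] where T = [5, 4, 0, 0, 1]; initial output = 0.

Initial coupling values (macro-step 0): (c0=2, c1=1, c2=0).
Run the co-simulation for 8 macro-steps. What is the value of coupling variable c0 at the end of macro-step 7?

macro 1: S0 reads c1=1 → after 1×micro: 2; S1 reads c0=2 → after 1×micro: -2; S2 reads c1=-2 → after 1×micro: 0 ⇒ (c0=2, c1=-2, c2=0)
macro 2: S0 reads c1=-2 → after 1×micro: 5; S1 reads c0=5 → after 1×micro: 0; S2 reads c1=0 → after 1×micro: 5 ⇒ (c0=5, c1=0, c2=5)
macro 3: S0 reads c1=0 → after 1×micro: 15/2; S1 reads c0=15/2 → after 1×micro: -2; S2 reads c1=-2 → after 1×micro: 0 ⇒ (c0=15/2, c1=-2, c2=0)
macro 4: S0 reads c1=-2 → after 1×micro: 53/4; S1 reads c0=53/4 → after 1×micro: 0; S2 reads c1=0 → after 1×micro: 5 ⇒ (c0=53/4, c1=0, c2=5)
macro 5: S0 reads c1=0 → after 1×micro: 159/8; S1 reads c0=159/8 → after 1×micro: 5; S2 reads c1=5 → after 1×micro: 5 ⇒ (c0=159/8, c1=5, c2=5)
macro 6: S0 reads c1=5 → after 1×micro: 397/16; S1 reads c0=397/16 → after 1×micro: 5; S2 reads c1=5 → after 1×micro: 5 ⇒ (c0=397/16, c1=5, c2=5)
macro 7: S0 reads c1=5 → after 1×micro: 1031/32; S1 reads c0=1031/32 → after 1×micro: -2; S2 reads c1=-2 → after 1×micro: 0 ⇒ (c0=1031/32, c1=-2, c2=0)
macro 8: S0 reads c1=-2 → after 1×micro: 3221/64; S1 reads c0=3221/64 → after 1×micro: 0; S2 reads c1=0 → after 1×micro: 5 ⇒ (c0=3221/64, c1=0, c2=5)

c0 at macro-step 7 = 1031/32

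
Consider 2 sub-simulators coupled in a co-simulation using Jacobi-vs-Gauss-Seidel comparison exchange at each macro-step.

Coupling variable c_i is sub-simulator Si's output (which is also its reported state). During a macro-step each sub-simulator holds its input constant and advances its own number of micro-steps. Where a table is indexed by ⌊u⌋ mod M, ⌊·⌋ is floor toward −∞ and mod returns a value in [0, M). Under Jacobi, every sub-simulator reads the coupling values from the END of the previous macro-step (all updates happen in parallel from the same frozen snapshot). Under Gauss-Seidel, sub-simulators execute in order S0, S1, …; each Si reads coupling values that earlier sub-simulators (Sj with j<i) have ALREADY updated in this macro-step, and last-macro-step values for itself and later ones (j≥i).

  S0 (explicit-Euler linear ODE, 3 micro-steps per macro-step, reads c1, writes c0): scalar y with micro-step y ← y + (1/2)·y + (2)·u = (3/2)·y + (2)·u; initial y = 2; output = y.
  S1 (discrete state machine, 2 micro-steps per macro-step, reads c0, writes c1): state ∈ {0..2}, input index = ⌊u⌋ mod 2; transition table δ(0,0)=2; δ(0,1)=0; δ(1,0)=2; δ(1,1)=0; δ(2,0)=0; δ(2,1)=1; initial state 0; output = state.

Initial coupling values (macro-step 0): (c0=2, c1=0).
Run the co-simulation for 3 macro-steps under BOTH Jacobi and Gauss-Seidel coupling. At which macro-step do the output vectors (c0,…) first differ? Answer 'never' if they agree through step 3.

[Jacobi] macro 1: S0 reads c1=0 → after 3×micro: 27/4; S1 reads c0=2 → after 2×micro: 0 ⇒ (c0=27/4, c1=0)
[Jacobi] macro 2: S0 reads c1=0 → after 3×micro: 729/32; S1 reads c0=27/4 → after 2×micro: 0 ⇒ (c0=729/32, c1=0)
[Jacobi] macro 3: S0 reads c1=0 → after 3×micro: 19683/256; S1 reads c0=729/32 → after 2×micro: 0 ⇒ (c0=19683/256, c1=0)
[Gauss-Seidel] macro 1: S0 reads c1=0 → after 3×micro: 27/4; S1 reads c0=27/4 → after 2×micro: 0 ⇒ (c0=27/4, c1=0)
[Gauss-Seidel] macro 2: S0 reads c1=0 → after 3×micro: 729/32; S1 reads c0=729/32 → after 2×micro: 0 ⇒ (c0=729/32, c1=0)
[Gauss-Seidel] macro 3: S0 reads c1=0 → after 3×micro: 19683/256; S1 reads c0=19683/256 → after 2×micro: 0 ⇒ (c0=19683/256, c1=0)

first divergence at macro-step: never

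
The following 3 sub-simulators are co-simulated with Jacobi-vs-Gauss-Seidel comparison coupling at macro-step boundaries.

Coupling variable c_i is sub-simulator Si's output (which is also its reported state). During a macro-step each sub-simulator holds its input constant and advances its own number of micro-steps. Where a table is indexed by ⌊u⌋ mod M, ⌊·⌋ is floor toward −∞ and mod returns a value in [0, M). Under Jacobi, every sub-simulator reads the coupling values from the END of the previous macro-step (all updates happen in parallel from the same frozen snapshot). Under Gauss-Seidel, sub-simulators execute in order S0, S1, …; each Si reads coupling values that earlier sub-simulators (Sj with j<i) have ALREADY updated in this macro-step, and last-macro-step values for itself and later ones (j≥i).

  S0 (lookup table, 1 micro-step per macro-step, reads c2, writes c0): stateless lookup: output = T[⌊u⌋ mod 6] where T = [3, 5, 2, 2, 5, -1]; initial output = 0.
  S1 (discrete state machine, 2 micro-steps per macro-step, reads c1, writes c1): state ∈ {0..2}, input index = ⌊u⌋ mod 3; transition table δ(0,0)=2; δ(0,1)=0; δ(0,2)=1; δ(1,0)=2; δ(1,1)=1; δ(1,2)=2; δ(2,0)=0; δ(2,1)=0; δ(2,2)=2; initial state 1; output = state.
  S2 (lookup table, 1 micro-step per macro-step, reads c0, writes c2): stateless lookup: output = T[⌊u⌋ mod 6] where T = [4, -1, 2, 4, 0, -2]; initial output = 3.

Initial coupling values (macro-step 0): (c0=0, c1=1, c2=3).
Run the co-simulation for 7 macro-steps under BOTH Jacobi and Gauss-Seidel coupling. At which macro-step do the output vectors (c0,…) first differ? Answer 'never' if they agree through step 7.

[Jacobi] macro 1: S0 reads c2=3 → after 1×micro: 2; S1 reads c1=1 → after 2×micro: 1; S2 reads c0=0 → after 1×micro: 4 ⇒ (c0=2, c1=1, c2=4)
[Jacobi] macro 2: S0 reads c2=4 → after 1×micro: 5; S1 reads c1=1 → after 2×micro: 1; S2 reads c0=2 → after 1×micro: 2 ⇒ (c0=5, c1=1, c2=2)
[Jacobi] macro 3: S0 reads c2=2 → after 1×micro: 2; S1 reads c1=1 → after 2×micro: 1; S2 reads c0=5 → after 1×micro: -2 ⇒ (c0=2, c1=1, c2=-2)
[Jacobi] macro 4: S0 reads c2=-2 → after 1×micro: 5; S1 reads c1=1 → after 2×micro: 1; S2 reads c0=2 → after 1×micro: 2 ⇒ (c0=5, c1=1, c2=2)
[Jacobi] macro 5: S0 reads c2=2 → after 1×micro: 2; S1 reads c1=1 → after 2×micro: 1; S2 reads c0=5 → after 1×micro: -2 ⇒ (c0=2, c1=1, c2=-2)
[Jacobi] macro 6: S0 reads c2=-2 → after 1×micro: 5; S1 reads c1=1 → after 2×micro: 1; S2 reads c0=2 → after 1×micro: 2 ⇒ (c0=5, c1=1, c2=2)
[Jacobi] macro 7: S0 reads c2=2 → after 1×micro: 2; S1 reads c1=1 → after 2×micro: 1; S2 reads c0=5 → after 1×micro: -2 ⇒ (c0=2, c1=1, c2=-2)
[Gauss-Seidel] macro 1: S0 reads c2=3 → after 1×micro: 2; S1 reads c1=1 → after 2×micro: 1; S2 reads c0=2 → after 1×micro: 2 ⇒ (c0=2, c1=1, c2=2)
[Gauss-Seidel] macro 2: S0 reads c2=2 → after 1×micro: 2; S1 reads c1=1 → after 2×micro: 1; S2 reads c0=2 → after 1×micro: 2 ⇒ (c0=2, c1=1, c2=2)
[Gauss-Seidel] macro 3: S0 reads c2=2 → after 1×micro: 2; S1 reads c1=1 → after 2×micro: 1; S2 reads c0=2 → after 1×micro: 2 ⇒ (c0=2, c1=1, c2=2)
[Gauss-Seidel] macro 4: S0 reads c2=2 → after 1×micro: 2; S1 reads c1=1 → after 2×micro: 1; S2 reads c0=2 → after 1×micro: 2 ⇒ (c0=2, c1=1, c2=2)
[Gauss-Seidel] macro 5: S0 reads c2=2 → after 1×micro: 2; S1 reads c1=1 → after 2×micro: 1; S2 reads c0=2 → after 1×micro: 2 ⇒ (c0=2, c1=1, c2=2)
[Gauss-Seidel] macro 6: S0 reads c2=2 → after 1×micro: 2; S1 reads c1=1 → after 2×micro: 1; S2 reads c0=2 → after 1×micro: 2 ⇒ (c0=2, c1=1, c2=2)
[Gauss-Seidel] macro 7: S0 reads c2=2 → after 1×micro: 2; S1 reads c1=1 → after 2×micro: 1; S2 reads c0=2 → after 1×micro: 2 ⇒ (c0=2, c1=1, c2=2)

first divergence at macro-step: 1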